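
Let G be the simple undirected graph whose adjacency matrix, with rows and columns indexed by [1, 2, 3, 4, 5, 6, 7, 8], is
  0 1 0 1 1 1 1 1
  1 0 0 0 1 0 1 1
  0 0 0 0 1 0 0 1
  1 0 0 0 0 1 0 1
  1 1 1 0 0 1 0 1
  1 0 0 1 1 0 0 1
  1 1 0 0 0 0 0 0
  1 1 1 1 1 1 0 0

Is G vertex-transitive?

No

Vertex 4 is the only vertex of degree 3, so every automorphism fixes it; G is not vertex-transitive.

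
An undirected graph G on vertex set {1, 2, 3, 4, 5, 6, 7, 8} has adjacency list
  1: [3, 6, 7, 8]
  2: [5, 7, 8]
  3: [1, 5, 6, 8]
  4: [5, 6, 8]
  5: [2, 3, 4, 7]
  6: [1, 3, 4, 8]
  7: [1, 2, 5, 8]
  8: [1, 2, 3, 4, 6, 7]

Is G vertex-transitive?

No

Vertex 8 is the only vertex of degree 6, so every automorphism fixes it; G is not vertex-transitive.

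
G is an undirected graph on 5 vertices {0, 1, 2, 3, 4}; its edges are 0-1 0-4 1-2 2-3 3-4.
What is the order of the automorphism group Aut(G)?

G is 2-regular and connected on 5 vertices, i.e. the cycle C_5. C_5 has 5 rotations and 5 reflections, so Aut(C_5) ≅ D_5 of order 10.

10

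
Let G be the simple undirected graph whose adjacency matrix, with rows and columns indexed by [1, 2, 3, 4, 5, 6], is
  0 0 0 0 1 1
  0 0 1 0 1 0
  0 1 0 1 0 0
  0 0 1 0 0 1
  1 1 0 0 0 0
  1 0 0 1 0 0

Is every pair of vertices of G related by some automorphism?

Yes

Every vertex has degree 2 and the graph is connected, so G is the 6-cycle C_6. The automorphisms of the 6-cycle are exactly the symmetries of a regular 6-gon: the dihedral group D_6, |D_6| = 12. Under this action every vertex can be carried to every other, so G is vertex-transitive.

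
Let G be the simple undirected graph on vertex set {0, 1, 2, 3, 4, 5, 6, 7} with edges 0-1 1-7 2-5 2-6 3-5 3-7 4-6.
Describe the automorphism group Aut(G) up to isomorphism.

the cyclic group of order 2

The degree sequence is [1, 2, 2, 2, 1, 2, 2, 2]; the two degree-1 vertices 0 and 4 are the ends of a path, so G = P_8. The only nontrivial automorphism of a path is the end-to-end reflection, so Aut(G) ≅ Z_2.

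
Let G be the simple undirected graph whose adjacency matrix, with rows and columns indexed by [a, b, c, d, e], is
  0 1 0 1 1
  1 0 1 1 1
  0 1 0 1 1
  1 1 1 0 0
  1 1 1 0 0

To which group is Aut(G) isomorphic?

Vertex b is the unique vertex of degree 4; the remaining 4 vertices each have degree 3 and induce a cycle, so G is the wheel on 5 vertices with hub b. With the hub fixed, the remaining symmetry is that of the rim cycle C_4, giving the dihedral group D_4.

the dihedral group of order 8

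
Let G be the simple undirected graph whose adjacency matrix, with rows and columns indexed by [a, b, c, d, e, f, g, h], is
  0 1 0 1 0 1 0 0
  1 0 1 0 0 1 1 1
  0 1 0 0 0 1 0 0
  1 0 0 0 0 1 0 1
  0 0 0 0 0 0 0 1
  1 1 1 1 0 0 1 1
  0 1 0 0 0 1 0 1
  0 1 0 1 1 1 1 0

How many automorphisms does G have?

1

The degree sequence is [3, 5, 2, 3, 1, 6, 3, 5]. Checking the degree-preserving permutations of the vertex set shows that none except the identity preserves every edge, so Aut(G) is trivial.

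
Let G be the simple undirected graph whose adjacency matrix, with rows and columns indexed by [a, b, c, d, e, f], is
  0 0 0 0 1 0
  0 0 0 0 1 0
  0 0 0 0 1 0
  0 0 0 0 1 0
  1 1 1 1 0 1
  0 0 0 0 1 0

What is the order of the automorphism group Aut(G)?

120

Vertex e has degree 5 and every other vertex has degree 1, so G is the star K_{1,5} with centre e. The 5 leaves are pairwise interchangeable while the centre is fixed, giving Aut(G) = S_5.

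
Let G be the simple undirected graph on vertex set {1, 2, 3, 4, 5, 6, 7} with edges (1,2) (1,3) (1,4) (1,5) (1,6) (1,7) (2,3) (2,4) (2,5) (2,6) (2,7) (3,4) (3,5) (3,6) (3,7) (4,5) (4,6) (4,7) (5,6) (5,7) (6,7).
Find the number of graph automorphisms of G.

Every vertex has degree 6, so G is the complete graph K_7. Any permutation of the 7 vertices preserves K_7, so Aut(K_7) = S_7 of order 7! = 5040.

5040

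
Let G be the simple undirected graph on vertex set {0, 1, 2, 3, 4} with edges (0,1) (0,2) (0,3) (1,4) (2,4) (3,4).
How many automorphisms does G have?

12

The vertices split by degree into {0, 4} (degree 3) and {1, 2, 3} (degree 2); every edge runs between the two parts, so G is the complete bipartite graph K_{2,3}. Automorphisms preserve the bipartition setwise (since the parts differ in size) and act as S_3 × S_2 within it; |Aut| = 12.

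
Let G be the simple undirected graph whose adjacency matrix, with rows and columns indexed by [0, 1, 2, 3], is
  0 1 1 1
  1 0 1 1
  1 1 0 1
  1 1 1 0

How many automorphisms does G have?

All 4 vertices are pairwise adjacent: G = K_4. Any permutation of the 4 vertices preserves K_4, so Aut(K_4) = S_4 of order 4! = 24.

24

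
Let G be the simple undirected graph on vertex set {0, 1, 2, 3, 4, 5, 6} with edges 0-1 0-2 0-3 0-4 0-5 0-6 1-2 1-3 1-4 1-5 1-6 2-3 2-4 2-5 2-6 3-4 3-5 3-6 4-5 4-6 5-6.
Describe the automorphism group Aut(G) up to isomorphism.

the symmetric group on 7 letters

All 7 vertices are pairwise adjacent: G = K_7. Every bijection on the vertex set is an automorphism of K_7; hence Aut(K_7) ≅ S_7, order 5040.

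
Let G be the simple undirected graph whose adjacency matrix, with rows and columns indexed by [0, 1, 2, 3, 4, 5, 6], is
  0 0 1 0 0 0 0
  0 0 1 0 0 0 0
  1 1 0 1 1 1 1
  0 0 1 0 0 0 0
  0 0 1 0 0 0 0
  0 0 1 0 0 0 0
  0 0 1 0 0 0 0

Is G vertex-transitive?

No

Vertex 2 is the only vertex of degree 6, so every automorphism fixes it; G is not vertex-transitive.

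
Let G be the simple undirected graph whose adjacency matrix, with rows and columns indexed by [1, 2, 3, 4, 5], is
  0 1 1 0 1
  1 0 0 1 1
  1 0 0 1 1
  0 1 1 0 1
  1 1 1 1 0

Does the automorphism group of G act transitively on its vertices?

No

Vertex 5 is the only vertex of degree 4, so every automorphism fixes it; G is not vertex-transitive.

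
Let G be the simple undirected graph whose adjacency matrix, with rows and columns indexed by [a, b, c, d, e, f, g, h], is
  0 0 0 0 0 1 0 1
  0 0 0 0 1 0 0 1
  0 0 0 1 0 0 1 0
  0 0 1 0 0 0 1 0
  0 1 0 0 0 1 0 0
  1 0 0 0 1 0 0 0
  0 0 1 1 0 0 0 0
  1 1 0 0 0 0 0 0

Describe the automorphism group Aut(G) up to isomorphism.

D_3 × D_5

G has two connected components, {a, b, e, f, h} and {c, d, g}; each is 2-regular, so G = C_5 ⊔ C_3. No automorphism exchanges components of different sizes, hence Aut(G) is the direct product D_3 × D_5, order 60.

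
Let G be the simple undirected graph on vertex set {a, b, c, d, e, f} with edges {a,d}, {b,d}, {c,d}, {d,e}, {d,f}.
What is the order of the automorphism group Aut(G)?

Vertex d has degree 5 and every other vertex has degree 1, so G is the star K_{1,5} with centre d. The 5 leaves are pairwise interchangeable while the centre is fixed, giving Aut(G) = S_5.

120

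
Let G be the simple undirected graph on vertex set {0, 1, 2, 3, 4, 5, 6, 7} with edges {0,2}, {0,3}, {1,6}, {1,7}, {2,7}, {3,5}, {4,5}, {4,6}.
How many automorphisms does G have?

G is 2-regular and connected on 8 vertices, i.e. the cycle C_8. C_8 has 8 rotations and 8 reflections, so Aut(C_8) ≅ D_8 of order 16.

16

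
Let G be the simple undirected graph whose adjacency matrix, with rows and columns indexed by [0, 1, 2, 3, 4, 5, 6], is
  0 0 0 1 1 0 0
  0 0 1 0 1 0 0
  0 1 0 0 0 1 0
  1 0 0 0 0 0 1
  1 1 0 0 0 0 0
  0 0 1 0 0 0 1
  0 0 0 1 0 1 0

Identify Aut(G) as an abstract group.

D_7

G is 2-regular and connected on 7 vertices, i.e. the cycle C_7. The automorphisms of the 7-cycle are exactly the symmetries of a regular 7-gon: the dihedral group D_7, |D_7| = 14.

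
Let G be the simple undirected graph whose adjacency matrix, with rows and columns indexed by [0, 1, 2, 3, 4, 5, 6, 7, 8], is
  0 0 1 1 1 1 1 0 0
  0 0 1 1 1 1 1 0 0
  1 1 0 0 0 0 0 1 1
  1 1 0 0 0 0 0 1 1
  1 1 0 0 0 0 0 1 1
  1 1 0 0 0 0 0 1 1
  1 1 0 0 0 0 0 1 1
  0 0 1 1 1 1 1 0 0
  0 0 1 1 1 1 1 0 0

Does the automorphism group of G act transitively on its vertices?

Automorphisms preserve degree, but G has vertices of degree 4 and vertices of degree 5; no automorphism maps one to the other, so G is not vertex-transitive.

No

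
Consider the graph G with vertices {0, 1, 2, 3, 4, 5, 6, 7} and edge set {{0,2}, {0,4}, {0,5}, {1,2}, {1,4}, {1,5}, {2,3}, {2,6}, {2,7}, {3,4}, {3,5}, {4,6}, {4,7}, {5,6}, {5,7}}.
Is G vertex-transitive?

Automorphisms preserve degree, but G has vertices of degree 3 and vertices of degree 5; no automorphism maps one to the other, so G is not vertex-transitive.

No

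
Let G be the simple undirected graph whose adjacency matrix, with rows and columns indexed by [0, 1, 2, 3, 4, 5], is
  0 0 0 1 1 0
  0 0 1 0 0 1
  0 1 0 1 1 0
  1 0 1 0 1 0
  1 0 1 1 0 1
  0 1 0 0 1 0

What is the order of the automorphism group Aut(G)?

1

The degree sequence is [2, 2, 3, 3, 4, 2]. Checking the degree-preserving permutations of the vertex set shows that none except the identity preserves every edge, so Aut(G) is trivial.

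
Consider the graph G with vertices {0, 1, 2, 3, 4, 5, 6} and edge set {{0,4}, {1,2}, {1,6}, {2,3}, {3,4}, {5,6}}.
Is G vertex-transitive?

No

Automorphisms preserve degree, but G has vertices of degree 1 and vertices of degree 2; no automorphism maps one to the other, so G is not vertex-transitive.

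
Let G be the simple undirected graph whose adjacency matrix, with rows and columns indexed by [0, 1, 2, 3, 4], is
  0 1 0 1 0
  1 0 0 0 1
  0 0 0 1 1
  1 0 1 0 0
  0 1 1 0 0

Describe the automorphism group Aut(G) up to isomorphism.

G is 2-regular and connected on 5 vertices, i.e. the cycle C_5. C_5 has 5 rotations and 5 reflections, so Aut(C_5) ≅ D_5 of order 10.

the dihedral group of order 10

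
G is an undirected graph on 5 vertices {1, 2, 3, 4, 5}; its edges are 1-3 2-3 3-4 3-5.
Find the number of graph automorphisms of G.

24

Vertex 3 has degree 4 and every other vertex has degree 1, so G is the star K_{1,4} with centre 3. The 4 leaves are pairwise interchangeable while the centre is fixed, giving Aut(G) = S_4.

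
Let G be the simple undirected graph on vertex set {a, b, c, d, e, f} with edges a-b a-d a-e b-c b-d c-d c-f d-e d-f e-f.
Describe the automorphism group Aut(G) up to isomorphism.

the dihedral group of order 10

Vertex d is the unique vertex of degree 5; the remaining 5 vertices each have degree 3 and induce a cycle, so G is the wheel on 6 vertices with hub d. Every automorphism fixes the hub and acts on the rim 5-cycle, so Aut(G) ≅ Aut(C_5) = D_5 of order 10.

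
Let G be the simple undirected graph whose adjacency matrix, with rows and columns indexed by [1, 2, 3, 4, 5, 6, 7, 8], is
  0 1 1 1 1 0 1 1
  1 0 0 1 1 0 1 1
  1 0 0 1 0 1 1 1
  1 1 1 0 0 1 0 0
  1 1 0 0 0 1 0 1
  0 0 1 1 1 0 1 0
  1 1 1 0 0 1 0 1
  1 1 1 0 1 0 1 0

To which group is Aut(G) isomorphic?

1

The degree sequence is [6, 5, 5, 4, 4, 4, 5, 5]. Checking the degree-preserving permutations of the vertex set shows that none except the identity preserves every edge, so Aut(G) is trivial.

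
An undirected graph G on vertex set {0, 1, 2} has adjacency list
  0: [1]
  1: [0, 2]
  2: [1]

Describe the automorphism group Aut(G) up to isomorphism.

C_2

The degree sequence is [1, 2, 1]; the two degree-1 vertices 0 and 2 are the ends of a path, so G = P_3. A path has exactly one nontrivial symmetry — reversal — giving Aut(G) of order 2.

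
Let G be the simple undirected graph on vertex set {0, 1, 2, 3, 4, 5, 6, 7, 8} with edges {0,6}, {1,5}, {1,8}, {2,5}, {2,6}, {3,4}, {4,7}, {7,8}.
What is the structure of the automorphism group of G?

the cyclic group of order 2

The degree sequence is [1, 2, 2, 1, 2, 2, 2, 2, 2]; the two degree-1 vertices 0 and 3 are the ends of a path, so G = P_9. A path has exactly one nontrivial symmetry — reversal — giving Aut(G) of order 2.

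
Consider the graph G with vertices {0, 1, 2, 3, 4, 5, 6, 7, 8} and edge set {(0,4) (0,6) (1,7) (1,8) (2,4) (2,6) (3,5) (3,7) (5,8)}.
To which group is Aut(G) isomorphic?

D_4 × D_5

G has two connected components, {1, 3, 5, 7, 8} and {0, 2, 4, 6}; each is 2-regular, so G = C_5 ⊔ C_4. The components are non-isomorphic (different sizes), so Aut(G) = Aut(C_4) × Aut(C_5) = D_4 × D_5 of order 8·10 = 80.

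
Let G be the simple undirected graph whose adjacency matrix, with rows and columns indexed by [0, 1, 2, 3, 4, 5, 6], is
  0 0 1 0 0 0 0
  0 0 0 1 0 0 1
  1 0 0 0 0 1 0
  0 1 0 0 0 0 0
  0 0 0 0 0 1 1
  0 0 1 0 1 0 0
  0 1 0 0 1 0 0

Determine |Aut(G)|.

2

The degree sequence is [1, 2, 2, 1, 2, 2, 2]; the two degree-1 vertices 0 and 3 are the ends of a path, so G = P_7. A path has exactly one nontrivial symmetry — reversal — giving Aut(G) of order 2.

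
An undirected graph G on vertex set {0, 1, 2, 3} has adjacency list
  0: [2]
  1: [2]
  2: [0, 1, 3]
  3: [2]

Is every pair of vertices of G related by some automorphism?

Vertex 2 is the only vertex of degree 3, so every automorphism fixes it; G is not vertex-transitive.

No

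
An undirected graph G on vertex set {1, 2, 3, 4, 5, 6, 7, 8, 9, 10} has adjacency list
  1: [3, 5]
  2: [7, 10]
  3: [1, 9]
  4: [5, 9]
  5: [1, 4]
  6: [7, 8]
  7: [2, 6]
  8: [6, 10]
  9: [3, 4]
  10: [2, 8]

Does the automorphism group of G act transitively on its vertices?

Yes

G has two connected components, {2, 6, 7, 8, 10} and {1, 3, 4, 5, 9}; each is 2-regular, so G = C_5 ⊔ C_5. With two isomorphic components, Aut(G) = Aut(C_5) ≀ S_2 = (D_5 × D_5) ⋊ Z_2: permute each cycle by D_5, then optionally swap the two cycles. Order 2·(2·5)² = 200. Under this action every vertex can be carried to every other, so G is vertex-transitive.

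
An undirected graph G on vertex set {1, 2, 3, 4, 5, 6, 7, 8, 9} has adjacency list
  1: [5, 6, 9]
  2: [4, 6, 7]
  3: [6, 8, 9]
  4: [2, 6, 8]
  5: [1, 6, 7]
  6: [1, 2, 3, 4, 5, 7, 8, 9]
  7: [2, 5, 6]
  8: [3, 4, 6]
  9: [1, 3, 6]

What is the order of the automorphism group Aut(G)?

Vertex 6 is the unique vertex of degree 8; the remaining 8 vertices each have degree 3 and induce a cycle, so G is the wheel on 9 vertices with hub 6. With the hub fixed, the remaining symmetry is that of the rim cycle C_8, giving the dihedral group D_8.

16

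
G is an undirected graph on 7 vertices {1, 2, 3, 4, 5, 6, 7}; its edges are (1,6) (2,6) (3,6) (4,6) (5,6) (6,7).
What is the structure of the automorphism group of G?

S_6

Vertex 6 has degree 6 and every other vertex has degree 1, so G is the star K_{1,6} with centre 6. Any automorphism fixes the centre and permutes the 6 leaves freely, so Aut(G) ≅ S_6 of order 6! = 720.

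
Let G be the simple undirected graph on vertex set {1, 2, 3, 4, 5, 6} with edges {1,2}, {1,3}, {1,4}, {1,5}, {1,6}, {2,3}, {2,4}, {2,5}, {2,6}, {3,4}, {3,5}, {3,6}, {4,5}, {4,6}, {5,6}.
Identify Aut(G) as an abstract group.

Every vertex has degree 5, so G is the complete graph K_6. Every bijection on the vertex set is an automorphism of K_6; hence Aut(K_6) ≅ S_6, order 720.

S_6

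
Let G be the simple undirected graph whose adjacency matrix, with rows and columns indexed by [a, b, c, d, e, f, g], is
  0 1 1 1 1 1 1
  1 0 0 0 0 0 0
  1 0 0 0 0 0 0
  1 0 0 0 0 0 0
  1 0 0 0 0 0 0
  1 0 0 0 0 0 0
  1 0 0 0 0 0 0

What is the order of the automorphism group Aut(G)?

Vertex a has degree 6 and every other vertex has degree 1, so G is the star K_{1,6} with centre a. Any automorphism fixes the centre and permutes the 6 leaves freely, so Aut(G) ≅ S_6 of order 6! = 720.

720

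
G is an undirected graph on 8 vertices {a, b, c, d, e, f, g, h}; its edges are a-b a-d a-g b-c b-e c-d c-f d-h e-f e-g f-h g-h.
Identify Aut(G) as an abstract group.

G is 3-regular and bipartite on 2^3 = 8 vertices with girth 4; it is the hypercube graph Q_3. The symmetry group of the 3-cube is the hyperoctahedral group B_3 = Z_2 ≀ S_3, of order 2^3·3! = 48.

Z_2^3 ⋊ S_3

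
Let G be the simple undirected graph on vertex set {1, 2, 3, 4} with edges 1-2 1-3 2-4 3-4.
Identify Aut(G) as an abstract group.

Z_2^2 ⋊ S_2

G is 2-regular and bipartite on 2^2 = 4 vertices with girth 4; it is the hypercube graph Q_2. Aut(Q_2) consists of the signed permutations of the 2 coordinate axes: 2! permutations times 2^2 sign flips, so |Aut| = 2^2·2! = 8.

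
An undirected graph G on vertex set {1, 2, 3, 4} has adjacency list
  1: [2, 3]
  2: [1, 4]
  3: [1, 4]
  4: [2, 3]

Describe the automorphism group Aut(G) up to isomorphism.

Z_2^2 ⋊ S_2

G is 2-regular and bipartite on 2^2 = 4 vertices with girth 4; it is the hypercube graph Q_2. The symmetry group of the 2-cube is the hyperoctahedral group B_2 = Z_2 ≀ S_2, of order 2^2·2! = 8.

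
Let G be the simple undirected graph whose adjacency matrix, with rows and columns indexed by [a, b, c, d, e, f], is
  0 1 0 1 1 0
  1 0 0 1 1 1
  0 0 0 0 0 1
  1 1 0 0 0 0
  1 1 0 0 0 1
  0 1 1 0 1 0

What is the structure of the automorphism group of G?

1

Degrees alone do not determine every vertex (e.g. a and e both have degree 3), but their neighbour-degree multisets differ: N(a) has degrees [2, 3, 4] while N(e) has degrees [3, 3, 4]. Repeating this refinement separates all vertices, so the only automorphism is the identity.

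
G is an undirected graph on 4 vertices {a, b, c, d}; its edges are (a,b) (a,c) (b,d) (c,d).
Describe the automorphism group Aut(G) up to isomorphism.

the hyperoctahedral group B_2

G is 2-regular and bipartite on 2^2 = 4 vertices with girth 4; it is the hypercube graph Q_2. The symmetry group of the 2-cube is the hyperoctahedral group B_2 = Z_2 ≀ S_2, of order 2^2·2! = 8.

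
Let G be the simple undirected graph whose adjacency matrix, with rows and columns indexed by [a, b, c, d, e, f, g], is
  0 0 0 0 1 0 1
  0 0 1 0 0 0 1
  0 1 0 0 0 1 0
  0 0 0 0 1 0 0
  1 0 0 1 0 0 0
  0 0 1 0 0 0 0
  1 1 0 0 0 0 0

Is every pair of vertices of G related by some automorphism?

Automorphisms preserve degree, but G has vertices of degree 1 and vertices of degree 2; no automorphism maps one to the other, so G is not vertex-transitive.

No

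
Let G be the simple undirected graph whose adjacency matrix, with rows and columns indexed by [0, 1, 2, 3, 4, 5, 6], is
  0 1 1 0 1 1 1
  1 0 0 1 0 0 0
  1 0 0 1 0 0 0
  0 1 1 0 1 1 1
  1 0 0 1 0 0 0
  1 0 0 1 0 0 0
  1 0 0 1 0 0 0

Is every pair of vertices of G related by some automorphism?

No

Automorphisms preserve degree, but G has vertices of degree 2 and vertices of degree 5; no automorphism maps one to the other, so G is not vertex-transitive.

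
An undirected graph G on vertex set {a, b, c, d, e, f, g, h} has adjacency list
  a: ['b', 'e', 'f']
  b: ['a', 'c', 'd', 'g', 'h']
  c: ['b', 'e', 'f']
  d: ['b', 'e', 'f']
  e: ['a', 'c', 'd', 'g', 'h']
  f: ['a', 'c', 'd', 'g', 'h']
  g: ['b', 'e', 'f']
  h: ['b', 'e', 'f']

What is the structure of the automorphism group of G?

S_5 × S_3

The vertices split by degree into {b, e, f} (degree 5) and {a, c, d, g, h} (degree 3); every edge runs between the two parts, so G is the complete bipartite graph K_{3,5}. The parts have unequal sizes, so no automorphism swaps them; each part is permuted independently, giving S_5 × S_3 of order 5!·3! = 720.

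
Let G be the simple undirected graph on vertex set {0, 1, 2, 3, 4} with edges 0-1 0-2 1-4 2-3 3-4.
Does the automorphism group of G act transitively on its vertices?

Yes

G is 2-regular and connected on 5 vertices, i.e. the cycle C_5. The automorphisms of the 5-cycle are exactly the symmetries of a regular 5-gon: the dihedral group D_5, |D_5| = 10. Under this action every vertex can be carried to every other, so G is vertex-transitive.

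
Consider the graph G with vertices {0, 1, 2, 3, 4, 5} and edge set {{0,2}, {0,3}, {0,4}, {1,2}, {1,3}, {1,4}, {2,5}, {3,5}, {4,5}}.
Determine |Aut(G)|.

G is 3-regular and bipartite with parts {2, 3, 4} and {0, 1, 5} (each part is independent and every cross-pair is an edge), so G = K_{3,3}. Each part can be permuted independently (S_3 × S_3) and the two equal-size parts can also be swapped, giving (S_3 × S_3) ⋊ Z_2 of order 2·(3!)² = 72.

72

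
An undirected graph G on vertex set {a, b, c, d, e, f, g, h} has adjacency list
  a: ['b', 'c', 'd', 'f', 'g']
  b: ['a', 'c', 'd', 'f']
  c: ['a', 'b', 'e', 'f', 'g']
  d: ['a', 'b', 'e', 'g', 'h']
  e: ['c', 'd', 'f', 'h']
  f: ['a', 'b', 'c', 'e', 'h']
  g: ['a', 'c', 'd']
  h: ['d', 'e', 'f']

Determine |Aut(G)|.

The degree sequence is [5, 4, 5, 5, 4, 5, 3, 3]. Checking the degree-preserving permutations of the vertex set shows that none except the identity preserves every edge, so Aut(G) is trivial.

1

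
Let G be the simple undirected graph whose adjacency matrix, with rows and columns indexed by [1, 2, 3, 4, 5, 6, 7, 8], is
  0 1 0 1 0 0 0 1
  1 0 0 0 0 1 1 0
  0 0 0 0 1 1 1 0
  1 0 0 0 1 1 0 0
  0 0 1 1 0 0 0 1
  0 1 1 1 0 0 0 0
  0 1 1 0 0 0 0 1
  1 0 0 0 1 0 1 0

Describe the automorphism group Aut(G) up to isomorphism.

G is 3-regular and bipartite on 2^3 = 8 vertices with girth 4; it is the hypercube graph Q_3. The symmetry group of the 3-cube is the hyperoctahedral group B_3 = Z_2 ≀ S_3, of order 2^3·3! = 48.

the hyperoctahedral group B_3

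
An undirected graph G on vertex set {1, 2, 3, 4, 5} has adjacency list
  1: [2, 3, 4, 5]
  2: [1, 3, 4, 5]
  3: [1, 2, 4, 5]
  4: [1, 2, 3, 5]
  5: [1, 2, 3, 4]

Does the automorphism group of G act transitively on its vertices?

Yes

Every vertex has degree 4, so G is the complete graph K_5. Any permutation of the 5 vertices preserves K_5, so Aut(K_5) = S_5 of order 5! = 120. This group acts transitively on the 5 vertices.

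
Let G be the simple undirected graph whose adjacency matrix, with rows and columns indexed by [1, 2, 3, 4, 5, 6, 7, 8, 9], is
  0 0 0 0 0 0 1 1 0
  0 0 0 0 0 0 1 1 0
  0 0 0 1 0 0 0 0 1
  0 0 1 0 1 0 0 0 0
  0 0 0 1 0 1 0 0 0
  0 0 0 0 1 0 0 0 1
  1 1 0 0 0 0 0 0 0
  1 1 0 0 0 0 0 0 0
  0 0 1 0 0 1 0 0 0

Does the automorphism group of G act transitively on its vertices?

No

G has two connected components, {3, 4, 5, 6, 9} and {1, 2, 7, 8}; each is 2-regular, so G = C_5 ⊔ C_4. The orbit of 1 under Aut(G) is {1, 2, 7, 8}, which does not contain 3, so G is not vertex-transitive.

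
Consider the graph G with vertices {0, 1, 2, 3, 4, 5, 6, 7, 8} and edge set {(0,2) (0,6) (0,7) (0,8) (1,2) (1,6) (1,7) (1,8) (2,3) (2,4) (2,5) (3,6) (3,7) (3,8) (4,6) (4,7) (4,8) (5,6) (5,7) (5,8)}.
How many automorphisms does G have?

The vertices split by degree into {2, 6, 7, 8} (degree 5) and {0, 1, 3, 4, 5} (degree 4); every edge runs between the two parts, so G is the complete bipartite graph K_{4,5}. The parts have unequal sizes, so no automorphism swaps them; each part is permuted independently, giving S_5 × S_4 of order 5!·4! = 2880.

2880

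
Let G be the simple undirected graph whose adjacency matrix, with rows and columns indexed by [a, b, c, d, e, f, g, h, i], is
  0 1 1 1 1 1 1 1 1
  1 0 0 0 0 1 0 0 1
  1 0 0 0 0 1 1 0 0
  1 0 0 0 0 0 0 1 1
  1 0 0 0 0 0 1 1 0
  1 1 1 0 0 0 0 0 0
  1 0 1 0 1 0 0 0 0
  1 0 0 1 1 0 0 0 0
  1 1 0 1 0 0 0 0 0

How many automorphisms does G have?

Vertex a is the unique vertex of degree 8; the remaining 8 vertices each have degree 3 and induce a cycle, so G is the wheel on 9 vertices with hub a. Every automorphism fixes the hub and acts on the rim 8-cycle, so Aut(G) ≅ Aut(C_8) = D_8 of order 16.

16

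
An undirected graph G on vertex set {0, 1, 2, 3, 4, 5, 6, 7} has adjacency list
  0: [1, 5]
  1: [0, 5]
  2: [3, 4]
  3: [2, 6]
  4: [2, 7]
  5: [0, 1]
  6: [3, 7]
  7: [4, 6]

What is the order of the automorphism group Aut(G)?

G has two connected components, {2, 3, 4, 6, 7} and {0, 1, 5}; each is 2-regular, so G = C_5 ⊔ C_3. No automorphism exchanges components of different sizes, hence Aut(G) is the direct product D_3 × D_5, order 60.

60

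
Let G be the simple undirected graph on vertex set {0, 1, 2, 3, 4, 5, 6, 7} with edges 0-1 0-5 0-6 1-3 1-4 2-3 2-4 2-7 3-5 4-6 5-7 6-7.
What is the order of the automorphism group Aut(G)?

G is 3-regular and bipartite on 2^3 = 8 vertices with girth 4; it is the hypercube graph Q_3. The symmetry group of the 3-cube is the hyperoctahedral group B_3 = Z_2 ≀ S_3, of order 2^3·3! = 48.

48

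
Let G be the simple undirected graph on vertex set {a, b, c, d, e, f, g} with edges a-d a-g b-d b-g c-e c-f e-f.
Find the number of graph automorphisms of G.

G has two connected components, {a, b, d, g} and {c, e, f}; each is 2-regular, so G = C_4 ⊔ C_3. No automorphism exchanges components of different sizes, hence Aut(G) is the direct product D_3 × D_4, order 48.

48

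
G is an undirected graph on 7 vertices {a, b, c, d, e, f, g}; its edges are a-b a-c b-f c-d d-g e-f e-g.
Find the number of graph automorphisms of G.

G is 2-regular and connected on 7 vertices, i.e. the cycle C_7. The automorphisms of the 7-cycle are exactly the symmetries of a regular 7-gon: the dihedral group D_7, |D_7| = 14.

14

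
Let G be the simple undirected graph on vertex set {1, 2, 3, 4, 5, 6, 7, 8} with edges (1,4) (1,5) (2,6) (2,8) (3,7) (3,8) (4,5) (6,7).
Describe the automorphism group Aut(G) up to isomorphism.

D_3 × D_5

G has two connected components, {2, 3, 6, 7, 8} and {1, 4, 5}; each is 2-regular, so G = C_5 ⊔ C_3. The components are non-isomorphic (different sizes), so Aut(G) = Aut(C_3) × Aut(C_5) = D_3 × D_5 of order 6·10 = 60.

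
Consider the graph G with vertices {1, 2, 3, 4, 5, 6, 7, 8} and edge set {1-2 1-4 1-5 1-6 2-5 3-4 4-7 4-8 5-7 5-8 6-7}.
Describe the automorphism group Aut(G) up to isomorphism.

The degree sequence is [4, 2, 1, 4, 4, 2, 3, 2]. Checking the degree-preserving permutations of the vertex set shows that none except the identity preserves every edge, so Aut(G) is trivial.

the trivial group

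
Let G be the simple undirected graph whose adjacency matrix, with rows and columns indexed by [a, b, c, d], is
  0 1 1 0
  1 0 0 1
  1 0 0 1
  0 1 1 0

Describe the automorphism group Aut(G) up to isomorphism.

the dihedral group of order 8

G is 2-regular and connected on 4 vertices, i.e. the cycle C_4. C_4 has 4 rotations and 4 reflections, so Aut(C_4) ≅ D_4 of order 8.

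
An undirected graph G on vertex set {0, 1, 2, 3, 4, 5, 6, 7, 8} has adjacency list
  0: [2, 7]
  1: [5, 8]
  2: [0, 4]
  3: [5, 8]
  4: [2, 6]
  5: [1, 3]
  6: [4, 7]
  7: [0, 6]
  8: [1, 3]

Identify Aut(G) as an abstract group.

D_5 × D_4

G has two connected components, {0, 2, 4, 6, 7} and {1, 3, 5, 8}; each is 2-regular, so G = C_5 ⊔ C_4. No automorphism exchanges components of different sizes, hence Aut(G) is the direct product D_5 × D_4, order 80.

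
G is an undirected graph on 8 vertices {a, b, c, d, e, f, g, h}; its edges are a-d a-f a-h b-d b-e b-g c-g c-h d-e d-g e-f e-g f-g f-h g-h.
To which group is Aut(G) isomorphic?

1

The degree sequence is [3, 3, 2, 4, 4, 4, 6, 4]. Checking the degree-preserving permutations of the vertex set shows that none except the identity preserves every edge, so Aut(G) is trivial.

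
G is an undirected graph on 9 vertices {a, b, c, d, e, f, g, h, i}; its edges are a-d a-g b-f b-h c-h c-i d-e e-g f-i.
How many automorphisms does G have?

G has two connected components, {b, c, f, h, i} and {a, d, e, g}; each is 2-regular, so G = C_5 ⊔ C_4. The components are non-isomorphic (different sizes), so Aut(G) = Aut(C_4) × Aut(C_5) = D_4 × D_5 of order 8·10 = 80.

80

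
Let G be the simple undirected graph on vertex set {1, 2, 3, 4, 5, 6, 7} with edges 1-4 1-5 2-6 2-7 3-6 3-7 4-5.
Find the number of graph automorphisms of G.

48

G has two connected components, {2, 3, 6, 7} and {1, 4, 5}; each is 2-regular, so G = C_4 ⊔ C_3. No automorphism exchanges components of different sizes, hence Aut(G) is the direct product D_3 × D_4, order 48.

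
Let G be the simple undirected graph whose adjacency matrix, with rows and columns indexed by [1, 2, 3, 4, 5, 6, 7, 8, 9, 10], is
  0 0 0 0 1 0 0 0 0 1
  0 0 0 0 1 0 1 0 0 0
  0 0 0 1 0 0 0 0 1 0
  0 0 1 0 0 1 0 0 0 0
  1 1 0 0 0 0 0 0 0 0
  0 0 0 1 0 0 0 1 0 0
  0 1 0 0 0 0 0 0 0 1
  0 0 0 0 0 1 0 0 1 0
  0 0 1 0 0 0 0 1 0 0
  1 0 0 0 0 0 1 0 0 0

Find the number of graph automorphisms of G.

G has two connected components, {3, 4, 6, 8, 9} and {1, 2, 5, 7, 10}; each is 2-regular, so G = C_5 ⊔ C_5. With two isomorphic components, Aut(G) = Aut(C_5) ≀ S_2 = (D_5 × D_5) ⋊ Z_2: permute each cycle by D_5, then optionally swap the two cycles. Order 2·(2·5)² = 200.

200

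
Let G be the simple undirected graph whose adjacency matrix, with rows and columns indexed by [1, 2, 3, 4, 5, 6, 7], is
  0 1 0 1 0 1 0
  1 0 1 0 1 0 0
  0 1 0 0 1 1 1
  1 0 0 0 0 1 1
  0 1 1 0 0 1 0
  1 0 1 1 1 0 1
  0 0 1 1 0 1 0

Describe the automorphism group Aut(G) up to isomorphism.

1

The degree sequence is [3, 3, 4, 3, 3, 5, 3]. Checking the degree-preserving permutations of the vertex set shows that none except the identity preserves every edge, so Aut(G) is trivial.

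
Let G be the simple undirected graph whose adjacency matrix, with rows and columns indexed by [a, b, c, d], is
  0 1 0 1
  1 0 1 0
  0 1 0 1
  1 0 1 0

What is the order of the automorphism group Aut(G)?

8

Every vertex has degree 2 and the graph is connected, so G is the 4-cycle C_4. C_4 has 4 rotations and 4 reflections, so Aut(C_4) ≅ D_4 of order 8.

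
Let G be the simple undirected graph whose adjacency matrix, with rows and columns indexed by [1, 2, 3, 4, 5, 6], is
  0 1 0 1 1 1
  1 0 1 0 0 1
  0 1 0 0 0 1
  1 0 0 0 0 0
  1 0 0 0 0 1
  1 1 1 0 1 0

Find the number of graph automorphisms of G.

1

Degrees alone do not determine every vertex (e.g. 1 and 6 both have degree 4), but their neighbour-degree multisets differ: N(1) has degrees [1, 2, 3, 4] while N(6) has degrees [2, 2, 3, 4]. Repeating this refinement separates all vertices, so the only automorphism is the identity.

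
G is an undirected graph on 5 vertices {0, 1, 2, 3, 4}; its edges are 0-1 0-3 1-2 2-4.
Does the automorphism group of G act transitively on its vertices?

No

Automorphisms preserve degree, but G has vertices of degree 1 and vertices of degree 2; no automorphism maps one to the other, so G is not vertex-transitive.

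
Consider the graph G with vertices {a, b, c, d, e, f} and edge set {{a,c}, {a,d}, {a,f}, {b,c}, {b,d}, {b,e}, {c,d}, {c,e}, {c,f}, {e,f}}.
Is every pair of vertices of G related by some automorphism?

Vertex c is the only vertex of degree 5, so every automorphism fixes it; G is not vertex-transitive.

No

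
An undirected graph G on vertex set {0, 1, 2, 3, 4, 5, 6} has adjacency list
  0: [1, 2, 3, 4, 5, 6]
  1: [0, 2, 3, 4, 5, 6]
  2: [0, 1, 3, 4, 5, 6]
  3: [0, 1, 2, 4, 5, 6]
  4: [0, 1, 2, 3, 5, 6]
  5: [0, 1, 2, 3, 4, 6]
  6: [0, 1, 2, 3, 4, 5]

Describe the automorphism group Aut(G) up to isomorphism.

the symmetric group on 7 letters

Every vertex has degree 6, so G is the complete graph K_7. Any permutation of the 7 vertices preserves K_7, so Aut(K_7) = S_7 of order 7! = 5040.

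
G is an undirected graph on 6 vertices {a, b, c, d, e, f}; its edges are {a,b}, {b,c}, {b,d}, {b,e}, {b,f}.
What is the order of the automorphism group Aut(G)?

120

Vertex b has degree 5 and every other vertex has degree 1, so G is the star K_{1,5} with centre b. Any automorphism fixes the centre and permutes the 5 leaves freely, so Aut(G) ≅ S_5 of order 5! = 120.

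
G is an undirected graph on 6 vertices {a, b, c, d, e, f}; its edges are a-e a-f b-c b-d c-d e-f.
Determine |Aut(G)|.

72

G has two connected components, {a, e, f} and {b, c, d}; each is 2-regular, so G = C_3 ⊔ C_3. With two isomorphic components, Aut(G) = Aut(C_3) ≀ S_2 = (D_3 × D_3) ⋊ Z_2: permute each cycle by D_3, then optionally swap the two cycles. Order 2·(2·3)² = 72.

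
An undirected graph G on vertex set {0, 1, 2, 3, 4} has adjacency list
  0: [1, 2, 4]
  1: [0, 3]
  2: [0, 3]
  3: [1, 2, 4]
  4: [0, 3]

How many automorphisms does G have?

The vertices split by degree into {0, 3} (degree 3) and {1, 2, 4} (degree 2); every edge runs between the two parts, so G is the complete bipartite graph K_{2,3}. The parts have unequal sizes, so no automorphism swaps them; each part is permuted independently, giving S_2 × S_3 of order 2!·3! = 12.

12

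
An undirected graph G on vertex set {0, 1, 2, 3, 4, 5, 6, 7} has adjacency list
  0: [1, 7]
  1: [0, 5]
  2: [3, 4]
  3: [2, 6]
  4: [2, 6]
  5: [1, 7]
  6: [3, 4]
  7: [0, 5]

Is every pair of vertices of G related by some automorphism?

Yes

G has two connected components, {0, 1, 5, 7} and {2, 3, 4, 6}; each is 2-regular, so G = C_4 ⊔ C_4. Aut of a disjoint union of two copies of C_4 is the wreath product D_4 ≀ Z_2, of order 2·8² = 128. This group acts transitively on the 8 vertices.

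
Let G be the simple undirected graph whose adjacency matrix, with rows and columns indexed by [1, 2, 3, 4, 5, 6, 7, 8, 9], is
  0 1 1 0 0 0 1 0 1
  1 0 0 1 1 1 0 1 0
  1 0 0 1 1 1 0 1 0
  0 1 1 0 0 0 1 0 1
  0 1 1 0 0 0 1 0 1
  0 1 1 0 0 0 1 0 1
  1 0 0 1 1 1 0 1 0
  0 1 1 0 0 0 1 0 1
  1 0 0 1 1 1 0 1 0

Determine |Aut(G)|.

The vertices split by degree into {2, 3, 7, 9} (degree 5) and {1, 4, 5, 6, 8} (degree 4); every edge runs between the two parts, so G is the complete bipartite graph K_{4,5}. The parts have unequal sizes, so no automorphism swaps them; each part is permuted independently, giving S_4 × S_5 of order 4!·5! = 2880.

2880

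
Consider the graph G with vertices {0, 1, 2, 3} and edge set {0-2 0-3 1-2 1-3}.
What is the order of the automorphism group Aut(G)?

G is 2-regular and bipartite on 2^2 = 4 vertices with girth 4; it is the hypercube graph Q_2. The symmetry group of the 2-cube is the hyperoctahedral group B_2 = Z_2 ≀ S_2, of order 2^2·2! = 8.

8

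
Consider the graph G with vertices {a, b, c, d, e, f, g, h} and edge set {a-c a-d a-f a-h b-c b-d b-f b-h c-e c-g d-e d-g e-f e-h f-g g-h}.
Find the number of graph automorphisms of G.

1152

G is 4-regular and bipartite with parts {c, d, f, h} and {a, b, e, g} (each part is independent and every cross-pair is an edge), so G = K_{4,4}. Each part can be permuted independently (S_4 × S_4) and the two equal-size parts can also be swapped, giving (S_4 × S_4) ⋊ Z_2 of order 2·(4!)² = 1152.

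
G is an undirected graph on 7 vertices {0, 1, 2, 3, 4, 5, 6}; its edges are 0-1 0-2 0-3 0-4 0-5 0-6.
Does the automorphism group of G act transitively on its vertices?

No

Vertex 0 is the only vertex of degree 6, so every automorphism fixes it; G is not vertex-transitive.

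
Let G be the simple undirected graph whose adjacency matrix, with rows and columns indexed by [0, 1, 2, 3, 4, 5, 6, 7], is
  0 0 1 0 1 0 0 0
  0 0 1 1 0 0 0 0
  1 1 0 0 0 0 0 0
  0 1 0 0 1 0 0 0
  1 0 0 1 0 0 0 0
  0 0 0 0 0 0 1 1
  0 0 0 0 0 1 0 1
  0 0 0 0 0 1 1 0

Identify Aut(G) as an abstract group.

D_5 × D_3

G has two connected components, {0, 1, 2, 3, 4} and {5, 6, 7}; each is 2-regular, so G = C_5 ⊔ C_3. No automorphism exchanges components of different sizes, hence Aut(G) is the direct product D_5 × D_3, order 60.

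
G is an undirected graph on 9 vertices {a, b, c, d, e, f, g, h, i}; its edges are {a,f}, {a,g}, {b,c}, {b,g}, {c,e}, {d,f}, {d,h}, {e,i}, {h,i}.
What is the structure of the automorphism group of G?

G is 2-regular and connected on 9 vertices, i.e. the cycle C_9. C_9 has 9 rotations and 9 reflections, so Aut(C_9) ≅ D_9 of order 18.

D_9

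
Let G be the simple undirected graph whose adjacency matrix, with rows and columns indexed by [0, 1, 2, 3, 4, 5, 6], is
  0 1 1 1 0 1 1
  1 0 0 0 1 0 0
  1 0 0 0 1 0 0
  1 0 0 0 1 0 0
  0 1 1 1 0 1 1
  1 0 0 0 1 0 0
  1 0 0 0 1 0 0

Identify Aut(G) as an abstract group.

S_5 × S_2

The vertices split by degree into {0, 4} (degree 5) and {1, 2, 3, 5, 6} (degree 2); every edge runs between the two parts, so G is the complete bipartite graph K_{2,5}. The parts have unequal sizes, so no automorphism swaps them; each part is permuted independently, giving S_5 × S_2 of order 5!·2! = 240.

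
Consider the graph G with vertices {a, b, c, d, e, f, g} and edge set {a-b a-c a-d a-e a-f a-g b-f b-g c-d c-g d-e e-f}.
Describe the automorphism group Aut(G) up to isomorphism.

Vertex a is the unique vertex of degree 6; the remaining 6 vertices each have degree 3 and induce a cycle, so G is the wheel on 7 vertices with hub a. With the hub fixed, the remaining symmetry is that of the rim cycle C_6, giving the dihedral group D_6.

the dihedral group of order 12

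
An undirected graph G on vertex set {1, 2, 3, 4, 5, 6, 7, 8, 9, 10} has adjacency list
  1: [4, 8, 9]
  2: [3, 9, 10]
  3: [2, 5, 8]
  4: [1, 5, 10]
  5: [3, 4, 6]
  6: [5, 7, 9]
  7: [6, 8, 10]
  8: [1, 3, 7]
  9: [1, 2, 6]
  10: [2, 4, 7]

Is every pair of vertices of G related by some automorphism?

Yes

G is 3-regular on 10 vertices with no triangles and no 4-cycles (girth 5): this is the Petersen graph. It is a classical fact that the Petersen graph has automorphism group S_5 (order 120), arising from its description as the Kneser graph K(5,2). This group acts transitively on the 10 vertices.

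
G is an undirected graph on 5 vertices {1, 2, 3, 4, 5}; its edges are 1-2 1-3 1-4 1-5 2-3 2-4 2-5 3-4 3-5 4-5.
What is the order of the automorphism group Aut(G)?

Every vertex has degree 4, so G is the complete graph K_5. Any permutation of the 5 vertices preserves K_5, so Aut(K_5) = S_5 of order 5! = 120.

120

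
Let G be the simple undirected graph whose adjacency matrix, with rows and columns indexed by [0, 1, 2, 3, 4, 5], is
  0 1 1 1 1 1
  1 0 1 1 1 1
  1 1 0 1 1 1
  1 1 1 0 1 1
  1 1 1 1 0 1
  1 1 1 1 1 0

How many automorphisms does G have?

Every vertex has degree 5, so G is the complete graph K_6. Every bijection on the vertex set is an automorphism of K_6; hence Aut(K_6) ≅ S_6, order 720.

720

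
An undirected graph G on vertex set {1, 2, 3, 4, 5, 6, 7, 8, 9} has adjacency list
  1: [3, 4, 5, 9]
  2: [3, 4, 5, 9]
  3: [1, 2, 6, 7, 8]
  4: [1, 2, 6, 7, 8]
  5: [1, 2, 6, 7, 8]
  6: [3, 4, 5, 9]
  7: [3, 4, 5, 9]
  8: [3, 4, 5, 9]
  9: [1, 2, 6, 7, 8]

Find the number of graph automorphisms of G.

2880

The vertices split by degree into {3, 4, 5, 9} (degree 5) and {1, 2, 6, 7, 8} (degree 4); every edge runs between the two parts, so G is the complete bipartite graph K_{4,5}. The parts have unequal sizes, so no automorphism swaps them; each part is permuted independently, giving S_5 × S_4 of order 5!·4! = 2880.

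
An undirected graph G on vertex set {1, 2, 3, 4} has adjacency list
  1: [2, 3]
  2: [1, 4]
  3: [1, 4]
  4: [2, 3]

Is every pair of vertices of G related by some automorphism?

Yes

G is 2-regular and bipartite with parts {1, 4} and {2, 3} (each part is independent and every cross-pair is an edge), so G = K_{2,2}. Aut(K_{2,2}) is the wreath product S_2 ≀ Z_2: permute within each part, then optionally swap the parts; |Aut| = 2·(2!)² = 8. Under this action every vertex can be carried to every other, so G is vertex-transitive.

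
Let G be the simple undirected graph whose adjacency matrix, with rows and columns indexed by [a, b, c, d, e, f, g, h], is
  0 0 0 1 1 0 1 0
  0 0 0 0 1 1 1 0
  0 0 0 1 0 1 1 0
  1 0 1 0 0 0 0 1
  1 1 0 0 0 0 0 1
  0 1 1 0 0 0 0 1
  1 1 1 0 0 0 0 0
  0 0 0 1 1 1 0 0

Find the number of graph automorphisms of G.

48

G is 3-regular and bipartite on 2^3 = 8 vertices with girth 4; it is the hypercube graph Q_3. Aut(Q_3) consists of the signed permutations of the 3 coordinate axes: 3! permutations times 2^3 sign flips, so |Aut| = 2^3·3! = 48.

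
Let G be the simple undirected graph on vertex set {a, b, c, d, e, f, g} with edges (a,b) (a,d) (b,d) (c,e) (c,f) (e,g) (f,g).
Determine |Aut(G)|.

48

G has two connected components, {c, e, f, g} and {a, b, d}; each is 2-regular, so G = C_4 ⊔ C_3. No automorphism exchanges components of different sizes, hence Aut(G) is the direct product D_3 × D_4, order 48.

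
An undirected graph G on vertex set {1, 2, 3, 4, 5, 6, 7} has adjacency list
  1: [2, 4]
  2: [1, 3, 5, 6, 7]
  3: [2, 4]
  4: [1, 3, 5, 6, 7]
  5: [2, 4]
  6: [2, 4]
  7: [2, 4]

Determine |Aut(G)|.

The vertices split by degree into {2, 4} (degree 5) and {1, 3, 5, 6, 7} (degree 2); every edge runs between the two parts, so G is the complete bipartite graph K_{2,5}. Automorphisms preserve the bipartition setwise (since the parts differ in size) and act as S_5 × S_2 within it; |Aut| = 240.

240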